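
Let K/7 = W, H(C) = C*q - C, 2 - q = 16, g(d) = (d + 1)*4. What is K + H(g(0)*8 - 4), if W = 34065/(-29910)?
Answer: -853377/1994 ≈ -427.97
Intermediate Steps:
g(d) = 4 + 4*d (g(d) = (1 + d)*4 = 4 + 4*d)
q = -14 (q = 2 - 1*16 = 2 - 16 = -14)
W = -2271/1994 (W = 34065*(-1/29910) = -2271/1994 ≈ -1.1389)
H(C) = -15*C (H(C) = C*(-14) - C = -14*C - C = -15*C)
K = -15897/1994 (K = 7*(-2271/1994) = -15897/1994 ≈ -7.9724)
K + H(g(0)*8 - 4) = -15897/1994 - 15*((4 + 4*0)*8 - 4) = -15897/1994 - 15*((4 + 0)*8 - 4) = -15897/1994 - 15*(4*8 - 4) = -15897/1994 - 15*(32 - 4) = -15897/1994 - 15*28 = -15897/1994 - 420 = -853377/1994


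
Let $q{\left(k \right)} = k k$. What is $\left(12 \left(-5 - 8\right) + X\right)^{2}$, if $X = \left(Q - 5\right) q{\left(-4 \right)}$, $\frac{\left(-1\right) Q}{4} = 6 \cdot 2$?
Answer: $1008016$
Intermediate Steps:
$q{\left(k \right)} = k^{2}$
$Q = -48$ ($Q = - 4 \cdot 6 \cdot 2 = \left(-4\right) 12 = -48$)
$X = -848$ ($X = \left(-48 - 5\right) \left(-4\right)^{2} = \left(-53\right) 16 = -848$)
$\left(12 \left(-5 - 8\right) + X\right)^{2} = \left(12 \left(-5 - 8\right) - 848\right)^{2} = \left(12 \left(-13\right) - 848\right)^{2} = \left(-156 - 848\right)^{2} = \left(-1004\right)^{2} = 1008016$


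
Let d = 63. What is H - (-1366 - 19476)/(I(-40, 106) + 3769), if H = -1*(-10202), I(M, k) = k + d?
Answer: 20098159/1969 ≈ 10207.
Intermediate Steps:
I(M, k) = 63 + k (I(M, k) = k + 63 = 63 + k)
H = 10202
H - (-1366 - 19476)/(I(-40, 106) + 3769) = 10202 - (-1366 - 19476)/((63 + 106) + 3769) = 10202 - (-20842)/(169 + 3769) = 10202 - (-20842)/3938 = 10202 - 1*(-10421/1969) = 10202 + 10421/1969 = 20098159/1969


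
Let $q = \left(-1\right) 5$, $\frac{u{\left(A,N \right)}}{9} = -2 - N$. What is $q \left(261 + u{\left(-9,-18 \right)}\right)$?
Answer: $-2025$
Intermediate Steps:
$u{\left(A,N \right)} = -18 - 9 N$ ($u{\left(A,N \right)} = 9 \left(-2 - N\right) = -18 - 9 N$)
$q = -5$
$q \left(261 + u{\left(-9,-18 \right)}\right) = - 5 \left(261 - -144\right) = - 5 \left(261 + \left(-18 + 162\right)\right) = - 5 \left(261 + 144\right) = \left(-5\right) 405 = -2025$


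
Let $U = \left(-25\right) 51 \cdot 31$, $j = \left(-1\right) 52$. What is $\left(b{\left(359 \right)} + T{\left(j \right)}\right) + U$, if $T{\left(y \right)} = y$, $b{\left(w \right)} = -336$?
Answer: $-39913$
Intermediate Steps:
$j = -52$
$U = -39525$ ($U = \left(-1275\right) 31 = -39525$)
$\left(b{\left(359 \right)} + T{\left(j \right)}\right) + U = \left(-336 - 52\right) - 39525 = -388 - 39525 = -39913$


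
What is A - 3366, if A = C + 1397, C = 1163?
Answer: -806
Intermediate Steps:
A = 2560 (A = 1163 + 1397 = 2560)
A - 3366 = 2560 - 3366 = -806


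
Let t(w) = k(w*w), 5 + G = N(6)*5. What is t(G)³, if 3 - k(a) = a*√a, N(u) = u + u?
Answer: -4605117462710848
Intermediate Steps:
N(u) = 2*u
k(a) = 3 - a^(3/2) (k(a) = 3 - a*√a = 3 - a^(3/2))
G = 55 (G = -5 + (2*6)*5 = -5 + 12*5 = -5 + 60 = 55)
t(w) = 3 - (w²)^(3/2) (t(w) = 3 - (w*w)^(3/2) = 3 - (w²)^(3/2))
t(G)³ = (3 - (55²)^(3/2))³ = (3 - 3025^(3/2))³ = (3 - 1*166375)³ = (3 - 166375)³ = (-166372)³ = -4605117462710848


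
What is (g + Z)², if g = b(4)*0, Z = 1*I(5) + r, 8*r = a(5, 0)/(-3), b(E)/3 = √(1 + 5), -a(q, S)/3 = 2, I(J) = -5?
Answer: 361/16 ≈ 22.563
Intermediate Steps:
a(q, S) = -6 (a(q, S) = -3*2 = -6)
b(E) = 3*√6 (b(E) = 3*√(1 + 5) = 3*√6)
r = ¼ (r = (-6/(-3))/8 = (-6*(-⅓))/8 = (⅛)*2 = ¼ ≈ 0.25000)
Z = -19/4 (Z = 1*(-5) + ¼ = -5 + ¼ = -19/4 ≈ -4.7500)
g = 0 (g = (3*√6)*0 = 0)
(g + Z)² = (0 - 19/4)² = (-19/4)² = 361/16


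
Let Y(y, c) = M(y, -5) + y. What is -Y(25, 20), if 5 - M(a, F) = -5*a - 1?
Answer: -156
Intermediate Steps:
M(a, F) = 6 + 5*a (M(a, F) = 5 - (-5*a - 1) = 5 - (-1 - 5*a) = 5 + (1 + 5*a) = 6 + 5*a)
Y(y, c) = 6 + 6*y (Y(y, c) = (6 + 5*y) + y = 6 + 6*y)
-Y(25, 20) = -(6 + 6*25) = -(6 + 150) = -1*156 = -156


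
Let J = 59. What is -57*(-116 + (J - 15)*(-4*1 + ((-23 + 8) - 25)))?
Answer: 116964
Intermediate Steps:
-57*(-116 + (J - 15)*(-4*1 + ((-23 + 8) - 25))) = -57*(-116 + (59 - 15)*(-4*1 + ((-23 + 8) - 25))) = -57*(-116 + 44*(-4 + (-15 - 25))) = -57*(-116 + 44*(-4 - 40)) = -57*(-116 + 44*(-44)) = -57*(-116 - 1936) = -57*(-2052) = 116964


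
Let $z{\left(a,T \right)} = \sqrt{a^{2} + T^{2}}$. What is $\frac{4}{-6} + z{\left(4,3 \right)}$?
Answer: $\frac{13}{3} \approx 4.3333$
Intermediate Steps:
$z{\left(a,T \right)} = \sqrt{T^{2} + a^{2}}$
$\frac{4}{-6} + z{\left(4,3 \right)} = \frac{4}{-6} + \sqrt{3^{2} + 4^{2}} = 4 \left(- \frac{1}{6}\right) + \sqrt{9 + 16} = - \frac{2}{3} + \sqrt{25} = - \frac{2}{3} + 5 = \frac{13}{3}$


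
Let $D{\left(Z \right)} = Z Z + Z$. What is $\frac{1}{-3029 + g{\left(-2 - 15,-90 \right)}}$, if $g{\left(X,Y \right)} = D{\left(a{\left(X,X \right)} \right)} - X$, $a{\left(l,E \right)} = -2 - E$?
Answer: $- \frac{1}{2772} \approx -0.00036075$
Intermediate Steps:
$D{\left(Z \right)} = Z + Z^{2}$ ($D{\left(Z \right)} = Z^{2} + Z = Z + Z^{2}$)
$g{\left(X,Y \right)} = - X + \left(-1 - X\right) \left(-2 - X\right)$ ($g{\left(X,Y \right)} = \left(-2 - X\right) \left(1 - \left(2 + X\right)\right) - X = \left(-2 - X\right) \left(-1 - X\right) - X = \left(-1 - X\right) \left(-2 - X\right) - X = - X + \left(-1 - X\right) \left(-2 - X\right)$)
$\frac{1}{-3029 + g{\left(-2 - 15,-90 \right)}} = \frac{1}{-3029 - \left(-2 - 15 - \left(1 - 17\right) \left(2 - 17\right)\right)} = \frac{1}{-3029 + \left(- (-2 - 15) + \left(1 - 17\right) \left(2 - 17\right)\right)} = \frac{1}{-3029 - \left(-17 - \left(1 - 17\right) \left(2 - 17\right)\right)} = \frac{1}{-3029 + \left(17 - -240\right)} = \frac{1}{-3029 + \left(17 + 240\right)} = \frac{1}{-3029 + 257} = \frac{1}{-2772} = - \frac{1}{2772}$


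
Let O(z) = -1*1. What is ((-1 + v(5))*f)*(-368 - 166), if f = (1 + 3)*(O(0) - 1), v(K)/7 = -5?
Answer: -153792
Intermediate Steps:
v(K) = -35 (v(K) = 7*(-5) = -35)
O(z) = -1
f = -8 (f = (1 + 3)*(-1 - 1) = 4*(-2) = -8)
((-1 + v(5))*f)*(-368 - 166) = ((-1 - 35)*(-8))*(-368 - 166) = -36*(-8)*(-534) = 288*(-534) = -153792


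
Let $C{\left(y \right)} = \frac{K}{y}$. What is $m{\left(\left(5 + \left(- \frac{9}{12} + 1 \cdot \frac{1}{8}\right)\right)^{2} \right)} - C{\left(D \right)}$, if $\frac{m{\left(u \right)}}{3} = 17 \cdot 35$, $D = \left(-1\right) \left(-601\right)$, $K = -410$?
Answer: $\frac{1073195}{601} \approx 1785.7$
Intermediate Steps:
$D = 601$
$C{\left(y \right)} = - \frac{410}{y}$
$m{\left(u \right)} = 1785$ ($m{\left(u \right)} = 3 \cdot 17 \cdot 35 = 3 \cdot 595 = 1785$)
$m{\left(\left(5 + \left(- \frac{9}{12} + 1 \cdot \frac{1}{8}\right)\right)^{2} \right)} - C{\left(D \right)} = 1785 - - \frac{410}{601} = 1785 + \frac{410}{601} = \frac{1073195}{601}$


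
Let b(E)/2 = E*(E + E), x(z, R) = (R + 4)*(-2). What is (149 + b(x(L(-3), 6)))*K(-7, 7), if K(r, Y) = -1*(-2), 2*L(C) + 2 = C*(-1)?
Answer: 3498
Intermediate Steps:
L(C) = -1 - C/2 (L(C) = -1 + (C*(-1))/2 = -1 + (-C)/2 = -1 - C/2)
K(r, Y) = 2
x(z, R) = -8 - 2*R (x(z, R) = (4 + R)*(-2) = -8 - 2*R)
b(E) = 4*E² (b(E) = 2*(E*(E + E)) = 2*(E*(2*E)) = 2*(2*E²) = 4*E²)
(149 + b(x(L(-3), 6)))*K(-7, 7) = (149 + 4*(-8 - 2*6)²)*2 = (149 + 4*(-8 - 12)²)*2 = (149 + 4*(-20)²)*2 = (149 + 4*400)*2 = (149 + 1600)*2 = 1749*2 = 3498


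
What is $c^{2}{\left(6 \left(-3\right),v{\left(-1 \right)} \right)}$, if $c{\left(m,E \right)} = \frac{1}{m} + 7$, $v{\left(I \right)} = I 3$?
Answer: $\frac{15625}{324} \approx 48.225$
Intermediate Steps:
$v{\left(I \right)} = 3 I$
$c{\left(m,E \right)} = 7 + \frac{1}{m}$
$c^{2}{\left(6 \left(-3\right),v{\left(-1 \right)} \right)} = \left(7 + \frac{1}{6 \left(-3\right)}\right)^{2} = \left(7 + \frac{1}{-18}\right)^{2} = \left(7 - \frac{1}{18}\right)^{2} = \left(\frac{125}{18}\right)^{2} = \frac{15625}{324}$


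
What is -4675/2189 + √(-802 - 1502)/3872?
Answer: -425/199 + 3*I/242 ≈ -2.1357 + 0.012397*I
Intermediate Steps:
-4675/2189 + √(-802 - 1502)/3872 = -4675*1/2189 + √(-2304)*(1/3872) = -425/199 + (48*I)*(1/3872) = -425/199 + 3*I/242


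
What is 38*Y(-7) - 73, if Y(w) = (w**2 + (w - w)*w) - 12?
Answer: 1333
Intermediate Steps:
Y(w) = -12 + w**2 (Y(w) = (w**2 + 0*w) - 12 = (w**2 + 0) - 12 = w**2 - 12 = -12 + w**2)
38*Y(-7) - 73 = 38*(-12 + (-7)**2) - 73 = 38*(-12 + 49) - 73 = 38*37 - 73 = 1406 - 73 = 1333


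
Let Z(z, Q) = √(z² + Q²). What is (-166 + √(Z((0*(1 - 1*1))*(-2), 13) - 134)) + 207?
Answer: 41 + 11*I ≈ 41.0 + 11.0*I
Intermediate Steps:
Z(z, Q) = √(Q² + z²)
(-166 + √(Z((0*(1 - 1*1))*(-2), 13) - 134)) + 207 = (-166 + √(√(13² + ((0*(1 - 1*1))*(-2))²) - 134)) + 207 = (-166 + √(√(169 + ((0*(1 - 1))*(-2))²) - 134)) + 207 = (-166 + √(√(169 + ((0*0)*(-2))²) - 134)) + 207 = (-166 + √(√(169 + (0*(-2))²) - 134)) + 207 = (-166 + √(√(169 + 0²) - 134)) + 207 = (-166 + √(√(169 + 0) - 134)) + 207 = (-166 + √(√169 - 134)) + 207 = (-166 + √(13 - 134)) + 207 = (-166 + √(-121)) + 207 = (-166 + 11*I) + 207 = 41 + 11*I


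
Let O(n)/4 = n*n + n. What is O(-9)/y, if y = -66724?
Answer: -72/16681 ≈ -0.0043163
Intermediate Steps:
O(n) = 4*n + 4*n² (O(n) = 4*(n*n + n) = 4*(n² + n) = 4*(n + n²) = 4*n + 4*n²)
O(-9)/y = (4*(-9)*(1 - 9))/(-66724) = (4*(-9)*(-8))*(-1/66724) = 288*(-1/66724) = -72/16681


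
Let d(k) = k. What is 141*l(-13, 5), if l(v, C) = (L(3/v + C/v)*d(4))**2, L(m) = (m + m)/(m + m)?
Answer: 2256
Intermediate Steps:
L(m) = 1 (L(m) = (2*m)/((2*m)) = (2*m)*(1/(2*m)) = 1)
l(v, C) = 16 (l(v, C) = (1*4)**2 = 4**2 = 16)
141*l(-13, 5) = 141*16 = 2256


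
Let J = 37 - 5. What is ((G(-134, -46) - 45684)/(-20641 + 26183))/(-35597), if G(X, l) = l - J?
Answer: 22881/98639287 ≈ 0.00023197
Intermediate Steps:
J = 32
G(X, l) = -32 + l (G(X, l) = l - 1*32 = l - 32 = -32 + l)
((G(-134, -46) - 45684)/(-20641 + 26183))/(-35597) = (((-32 - 46) - 45684)/(-20641 + 26183))/(-35597) = ((-78 - 45684)/5542)*(-1/35597) = -45762*1/5542*(-1/35597) = -22881/2771*(-1/35597) = 22881/98639287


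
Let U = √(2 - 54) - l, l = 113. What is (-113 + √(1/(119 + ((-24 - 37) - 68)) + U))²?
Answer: (1130 - √10*√(-1131 + 20*I*√13))²/100 ≈ 12579.0 - 2397.5*I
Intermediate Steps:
U = -113 + 2*I*√13 (U = √(2 - 54) - 1*113 = √(-52) - 113 = 2*I*√13 - 113 = -113 + 2*I*√13 ≈ -113.0 + 7.2111*I)
(-113 + √(1/(119 + ((-24 - 37) - 68)) + U))² = (-113 + √(1/(119 + ((-24 - 37) - 68)) + (-113 + 2*I*√13)))² = (-113 + √(1/(119 + (-61 - 68)) + (-113 + 2*I*√13)))² = (-113 + √(1/(119 - 129) + (-113 + 2*I*√13)))² = (-113 + √(1/(-10) + (-113 + 2*I*√13)))² = (-113 + √(-⅒ + (-113 + 2*I*√13)))² = (-113 + √(-1131/10 + 2*I*√13))²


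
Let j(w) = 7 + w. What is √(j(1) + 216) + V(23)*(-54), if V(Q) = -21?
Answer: 1134 + 4*√14 ≈ 1149.0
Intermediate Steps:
√(j(1) + 216) + V(23)*(-54) = √((7 + 1) + 216) - 21*(-54) = √(8 + 216) + 1134 = √224 + 1134 = 4*√14 + 1134 = 1134 + 4*√14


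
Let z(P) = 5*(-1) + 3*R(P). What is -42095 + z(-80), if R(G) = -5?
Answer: -42115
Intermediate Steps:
z(P) = -20 (z(P) = 5*(-1) + 3*(-5) = -5 - 15 = -20)
-42095 + z(-80) = -42095 - 20 = -42115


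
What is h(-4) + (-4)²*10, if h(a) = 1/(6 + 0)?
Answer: 961/6 ≈ 160.17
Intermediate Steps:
h(a) = ⅙ (h(a) = 1/6 = ⅙)
h(-4) + (-4)²*10 = ⅙ + (-4)²*10 = ⅙ + 16*10 = ⅙ + 160 = 961/6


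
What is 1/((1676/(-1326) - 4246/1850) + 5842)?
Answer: 613275/3580569851 ≈ 0.00017128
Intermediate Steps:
1/((1676/(-1326) - 4246/1850) + 5842) = 1/((1676*(-1/1326) - 4246*1/1850) + 5842) = 1/((-838/663 - 2123/925) + 5842) = 1/(-2182699/613275 + 5842) = 1/(3580569851/613275) = 613275/3580569851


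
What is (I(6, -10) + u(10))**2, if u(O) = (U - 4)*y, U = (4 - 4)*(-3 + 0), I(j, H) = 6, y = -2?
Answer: 196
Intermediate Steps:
U = 0 (U = 0*(-3) = 0)
u(O) = 8 (u(O) = (0 - 4)*(-2) = -4*(-2) = 8)
(I(6, -10) + u(10))**2 = (6 + 8)**2 = 14**2 = 196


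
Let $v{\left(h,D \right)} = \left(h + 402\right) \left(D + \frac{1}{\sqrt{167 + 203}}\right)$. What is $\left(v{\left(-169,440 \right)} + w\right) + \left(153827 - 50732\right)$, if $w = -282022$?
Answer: $-76407 + \frac{233 \sqrt{370}}{370} \approx -76395.0$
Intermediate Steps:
$v{\left(h,D \right)} = \left(402 + h\right) \left(D + \frac{\sqrt{370}}{370}\right)$ ($v{\left(h,D \right)} = \left(402 + h\right) \left(D + \frac{1}{\sqrt{370}}\right) = \left(402 + h\right) \left(D + \frac{\sqrt{370}}{370}\right)$)
$\left(v{\left(-169,440 \right)} + w\right) + \left(153827 - 50732\right) = \left(\left(402 \cdot 440 + \frac{201 \sqrt{370}}{185} + 440 \left(-169\right) + \frac{1}{370} \left(-169\right) \sqrt{370}\right) - 282022\right) + \left(153827 - 50732\right) = \left(\left(176880 + \frac{201 \sqrt{370}}{185} - 74360 - \frac{169 \sqrt{370}}{370}\right) - 282022\right) + \left(153827 - 50732\right) = \left(\left(102520 + \frac{233 \sqrt{370}}{370}\right) - 282022\right) + 103095 = \left(-179502 + \frac{233 \sqrt{370}}{370}\right) + 103095 = -76407 + \frac{233 \sqrt{370}}{370}$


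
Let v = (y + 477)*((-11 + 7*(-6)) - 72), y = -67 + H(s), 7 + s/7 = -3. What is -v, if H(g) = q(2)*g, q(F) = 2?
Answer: 33750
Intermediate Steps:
s = -70 (s = -49 + 7*(-3) = -49 - 21 = -70)
H(g) = 2*g
y = -207 (y = -67 + 2*(-70) = -67 - 140 = -207)
v = -33750 (v = (-207 + 477)*((-11 + 7*(-6)) - 72) = 270*((-11 - 42) - 72) = 270*(-53 - 72) = 270*(-125) = -33750)
-v = -1*(-33750) = 33750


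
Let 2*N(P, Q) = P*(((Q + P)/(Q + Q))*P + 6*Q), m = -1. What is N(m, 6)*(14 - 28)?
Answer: 2989/12 ≈ 249.08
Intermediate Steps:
N(P, Q) = P*(6*Q + P*(P + Q)/(2*Q))/2 (N(P, Q) = (P*(((Q + P)/(Q + Q))*P + 6*Q))/2 = (P*(((P + Q)/((2*Q)))*P + 6*Q))/2 = (P*(((P + Q)*(1/(2*Q)))*P + 6*Q))/2 = (P*(((P + Q)/(2*Q))*P + 6*Q))/2 = (P*(P*(P + Q)/(2*Q) + 6*Q))/2 = (P*(6*Q + P*(P + Q)/(2*Q)))/2 = P*(6*Q + P*(P + Q)/(2*Q))/2)
N(m, 6)*(14 - 28) = ((1/4)*(-1)*((-1)**2 + 6*(-1 + 12*6))/6)*(14 - 28) = ((1/4)*(-1)*(1/6)*(1 + 6*(-1 + 72)))*(-14) = ((1/4)*(-1)*(1/6)*(1 + 6*71))*(-14) = ((1/4)*(-1)*(1/6)*(1 + 426))*(-14) = ((1/4)*(-1)*(1/6)*427)*(-14) = -427/24*(-14) = 2989/12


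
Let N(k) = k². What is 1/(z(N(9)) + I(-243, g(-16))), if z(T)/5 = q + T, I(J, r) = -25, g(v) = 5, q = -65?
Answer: 1/55 ≈ 0.018182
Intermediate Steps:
z(T) = -325 + 5*T (z(T) = 5*(-65 + T) = -325 + 5*T)
1/(z(N(9)) + I(-243, g(-16))) = 1/((-325 + 5*9²) - 25) = 1/((-325 + 5*81) - 25) = 1/((-325 + 405) - 25) = 1/(80 - 25) = 1/55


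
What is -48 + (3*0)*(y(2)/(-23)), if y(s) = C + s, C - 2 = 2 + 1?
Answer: -48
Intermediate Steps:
C = 5 (C = 2 + (2 + 1) = 2 + 3 = 5)
y(s) = 5 + s
-48 + (3*0)*(y(2)/(-23)) = -48 + (3*0)*((5 + 2)/(-23)) = -48 + 0*(7*(-1/23)) = -48 + 0*(-7/23) = -48 + 0 = -48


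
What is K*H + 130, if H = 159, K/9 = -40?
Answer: -57110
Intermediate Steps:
K = -360 (K = 9*(-40) = -360)
K*H + 130 = -360*159 + 130 = -57240 + 130 = -57110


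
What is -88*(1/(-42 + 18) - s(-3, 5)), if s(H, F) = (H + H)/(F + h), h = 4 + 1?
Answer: -737/15 ≈ -49.133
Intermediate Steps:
h = 5
s(H, F) = 2*H/(5 + F) (s(H, F) = (H + H)/(F + 5) = (2*H)/(5 + F) = 2*H/(5 + F))
-88*(1/(-42 + 18) - s(-3, 5)) = -88*(1/(-42 + 18) - 2*(-3)/(5 + 5)) = -88*(1/(-24) - 2*(-3)/10) = -88*(-1/24 - 2*(-3)/10) = -88*(-1/24 - 1*(-3/5)) = -88*(-1/24 + 3/5) = -88*67/120 = -737/15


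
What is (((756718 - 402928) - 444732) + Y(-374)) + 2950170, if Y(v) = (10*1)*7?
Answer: 2859298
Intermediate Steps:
Y(v) = 70 (Y(v) = 10*7 = 70)
(((756718 - 402928) - 444732) + Y(-374)) + 2950170 = (((756718 - 402928) - 444732) + 70) + 2950170 = ((353790 - 444732) + 70) + 2950170 = (-90942 + 70) + 2950170 = -90872 + 2950170 = 2859298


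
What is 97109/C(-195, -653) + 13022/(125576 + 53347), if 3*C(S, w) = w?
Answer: -52116597455/116836719 ≈ -446.06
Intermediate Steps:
C(S, w) = w/3
97109/C(-195, -653) + 13022/(125576 + 53347) = 97109/(((1/3)*(-653))) + 13022/(125576 + 53347) = 97109/(-653/3) + 13022/178923 = 97109*(-3/653) + 13022*(1/178923) = -291327/653 + 13022/178923 = -52116597455/116836719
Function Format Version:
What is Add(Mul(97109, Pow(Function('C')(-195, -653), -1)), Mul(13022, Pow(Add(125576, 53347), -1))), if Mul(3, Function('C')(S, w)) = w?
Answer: Rational(-52116597455, 116836719) ≈ -446.06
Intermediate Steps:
Function('C')(S, w) = Mul(Rational(1, 3), w)
Add(Mul(97109, Pow(Function('C')(-195, -653), -1)), Mul(13022, Pow(Add(125576, 53347), -1))) = Add(Mul(97109, Pow(Mul(Rational(1, 3), -653), -1)), Mul(13022, Pow(Add(125576, 53347), -1))) = Add(Mul(97109, Pow(Rational(-653, 3), -1)), Mul(13022, Pow(178923, -1))) = Add(Mul(97109, Rational(-3, 653)), Mul(13022, Rational(1, 178923))) = Add(Rational(-291327, 653), Rational(13022, 178923)) = Rational(-52116597455, 116836719)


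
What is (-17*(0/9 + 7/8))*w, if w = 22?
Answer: -1309/4 ≈ -327.25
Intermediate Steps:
(-17*(0/9 + 7/8))*w = -17*(0/9 + 7/8)*22 = -17*(0*(⅑) + 7*(⅛))*22 = -17*(0 + 7/8)*22 = -17*7/8*22 = -119/8*22 = -1309/4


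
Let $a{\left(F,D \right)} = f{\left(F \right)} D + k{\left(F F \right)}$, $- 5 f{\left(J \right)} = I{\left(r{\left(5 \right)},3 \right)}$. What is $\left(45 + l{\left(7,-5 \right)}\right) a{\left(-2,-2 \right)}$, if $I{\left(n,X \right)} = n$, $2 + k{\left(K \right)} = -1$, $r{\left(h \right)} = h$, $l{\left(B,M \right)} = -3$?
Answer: $-42$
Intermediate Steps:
$k{\left(K \right)} = -3$ ($k{\left(K \right)} = -2 - 1 = -3$)
$f{\left(J \right)} = -1$ ($f{\left(J \right)} = \left(- \frac{1}{5}\right) 5 = -1$)
$a{\left(F,D \right)} = -3 - D$ ($a{\left(F,D \right)} = - D - 3 = -3 - D$)
$\left(45 + l{\left(7,-5 \right)}\right) a{\left(-2,-2 \right)} = \left(45 - 3\right) \left(-3 - -2\right) = 42 \left(-3 + 2\right) = 42 \left(-1\right) = -42$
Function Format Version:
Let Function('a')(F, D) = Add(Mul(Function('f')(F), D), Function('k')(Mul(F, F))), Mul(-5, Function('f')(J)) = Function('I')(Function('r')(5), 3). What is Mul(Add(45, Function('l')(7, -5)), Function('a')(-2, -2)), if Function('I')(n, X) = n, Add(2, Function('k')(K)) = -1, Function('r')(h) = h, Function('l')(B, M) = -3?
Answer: -42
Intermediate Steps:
Function('k')(K) = -3 (Function('k')(K) = Add(-2, -1) = -3)
Function('f')(J) = -1 (Function('f')(J) = Mul(Rational(-1, 5), 5) = -1)
Function('a')(F, D) = Add(-3, Mul(-1, D)) (Function('a')(F, D) = Add(Mul(-1, D), -3) = Add(-3, Mul(-1, D)))
Mul(Add(45, Function('l')(7, -5)), Function('a')(-2, -2)) = Mul(Add(45, -3), Add(-3, Mul(-1, -2))) = Mul(42, Add(-3, 2)) = Mul(42, -1) = -42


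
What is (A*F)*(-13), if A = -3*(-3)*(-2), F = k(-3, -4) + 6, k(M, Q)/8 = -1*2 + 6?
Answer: 8892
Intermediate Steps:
k(M, Q) = 32 (k(M, Q) = 8*(-1*2 + 6) = 8*(-2 + 6) = 8*4 = 32)
F = 38 (F = 32 + 6 = 38)
A = -18 (A = 9*(-2) = -18)
(A*F)*(-13) = -18*38*(-13) = -684*(-13) = 8892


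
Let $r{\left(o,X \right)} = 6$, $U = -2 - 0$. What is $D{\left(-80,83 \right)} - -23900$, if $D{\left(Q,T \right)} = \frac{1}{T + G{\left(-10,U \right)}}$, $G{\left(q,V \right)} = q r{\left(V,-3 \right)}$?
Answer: $\frac{549701}{23} \approx 23900.0$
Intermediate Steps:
$U = -2$ ($U = -2 + 0 = -2$)
$G{\left(q,V \right)} = 6 q$ ($G{\left(q,V \right)} = q 6 = 6 q$)
$D{\left(Q,T \right)} = \frac{1}{-60 + T}$ ($D{\left(Q,T \right)} = \frac{1}{T + 6 \left(-10\right)} = \frac{1}{T - 60} = \frac{1}{-60 + T}$)
$D{\left(-80,83 \right)} - -23900 = \frac{1}{-60 + 83} - -23900 = \frac{1}{23} + 23900 = \frac{549701}{23}$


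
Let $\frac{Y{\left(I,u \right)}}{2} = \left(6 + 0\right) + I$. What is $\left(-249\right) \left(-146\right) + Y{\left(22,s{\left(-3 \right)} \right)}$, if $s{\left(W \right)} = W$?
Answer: $36410$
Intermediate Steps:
$Y{\left(I,u \right)} = 12 + 2 I$ ($Y{\left(I,u \right)} = 2 \left(\left(6 + 0\right) + I\right) = 2 \left(6 + I\right) = 12 + 2 I$)
$\left(-249\right) \left(-146\right) + Y{\left(22,s{\left(-3 \right)} \right)} = \left(-249\right) \left(-146\right) + \left(12 + 2 \cdot 22\right) = 36354 + \left(12 + 44\right) = 36354 + 56 = 36410$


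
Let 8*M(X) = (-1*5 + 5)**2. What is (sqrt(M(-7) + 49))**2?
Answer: 49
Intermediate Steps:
M(X) = 0 (M(X) = (-1*5 + 5)**2/8 = (-5 + 5)**2/8 = (1/8)*0**2 = (1/8)*0 = 0)
(sqrt(M(-7) + 49))**2 = (sqrt(0 + 49))**2 = (sqrt(49))**2 = 7**2 = 49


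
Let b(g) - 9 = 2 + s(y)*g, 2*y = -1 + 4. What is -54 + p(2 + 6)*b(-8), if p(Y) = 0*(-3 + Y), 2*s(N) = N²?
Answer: -54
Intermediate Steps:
y = 3/2 (y = (-1 + 4)/2 = (½)*3 = 3/2 ≈ 1.5000)
s(N) = N²/2
b(g) = 11 + 9*g/8 (b(g) = 9 + (2 + ((3/2)²/2)*g) = 9 + (2 + ((½)*(9/4))*g) = 9 + (2 + 9*g/8) = 11 + 9*g/8)
p(Y) = 0
-54 + p(2 + 6)*b(-8) = -54 + 0*(11 + (9/8)*(-8)) = -54 + 0*(11 - 9) = -54 + 0*2 = -54 + 0 = -54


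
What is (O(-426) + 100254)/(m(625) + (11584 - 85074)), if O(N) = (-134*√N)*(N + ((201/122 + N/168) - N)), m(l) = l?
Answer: -100254/72865 - 101639*I*√426/62226710 ≈ -1.3759 - 0.033712*I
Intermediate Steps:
O(N) = -134*√N*(201/122 + N/168) (O(N) = (-134*√N)*(N + ((201*(1/122) + N*(1/168)) - N)) = (-134*√N)*(N + ((201/122 + N/168) - N)) = (-134*√N)*(N + (201/122 - 167*N/168)) = (-134*√N)*(201/122 + N/168) = -134*√N*(201/122 + N/168))
(O(-426) + 100254)/(m(625) + (11584 - 85074)) = (67*√(-426)*(-16884 - 61*(-426))/5124 + 100254)/(625 + (11584 - 85074)) = (67*(I*√426)*(-16884 + 25986)/5124 + 100254)/(625 - 73490) = ((67/5124)*(I*√426)*9102 + 100254)/(-72865) = (101639*I*√426/854 + 100254)*(-1/72865) = (100254 + 101639*I*√426/854)*(-1/72865) = -100254/72865 - 101639*I*√426/62226710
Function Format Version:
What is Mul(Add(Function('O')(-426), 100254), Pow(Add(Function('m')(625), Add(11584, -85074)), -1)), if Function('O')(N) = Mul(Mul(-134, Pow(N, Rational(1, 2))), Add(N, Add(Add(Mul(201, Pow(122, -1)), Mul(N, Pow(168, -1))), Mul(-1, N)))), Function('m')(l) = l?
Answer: Add(Rational(-100254, 72865), Mul(Rational(-101639, 62226710), I, Pow(426, Rational(1, 2)))) ≈ Add(-1.3759, Mul(-0.033712, I))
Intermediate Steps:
Function('O')(N) = Mul(-134, Pow(N, Rational(1, 2)), Add(Rational(201, 122), Mul(Rational(1, 168), N))) (Function('O')(N) = Mul(Mul(-134, Pow(N, Rational(1, 2))), Add(N, Add(Add(Mul(201, Rational(1, 122)), Mul(N, Rational(1, 168))), Mul(-1, N)))) = Mul(Mul(-134, Pow(N, Rational(1, 2))), Add(N, Add(Add(Rational(201, 122), Mul(Rational(1, 168), N)), Mul(-1, N)))) = Mul(Mul(-134, Pow(N, Rational(1, 2))), Add(N, Add(Rational(201, 122), Mul(Rational(-167, 168), N)))) = Mul(Mul(-134, Pow(N, Rational(1, 2))), Add(Rational(201, 122), Mul(Rational(1, 168), N))) = Mul(-134, Pow(N, Rational(1, 2)), Add(Rational(201, 122), Mul(Rational(1, 168), N))))
Mul(Add(Function('O')(-426), 100254), Pow(Add(Function('m')(625), Add(11584, -85074)), -1)) = Mul(Add(Mul(Rational(67, 5124), Pow(-426, Rational(1, 2)), Add(-16884, Mul(-61, -426))), 100254), Pow(Add(625, Add(11584, -85074)), -1)) = Mul(Add(Mul(Rational(67, 5124), Mul(I, Pow(426, Rational(1, 2))), Add(-16884, 25986)), 100254), Pow(Add(625, -73490), -1)) = Mul(Add(Mul(Rational(67, 5124), Mul(I, Pow(426, Rational(1, 2))), 9102), 100254), Pow(-72865, -1)) = Mul(Add(Mul(Rational(101639, 854), I, Pow(426, Rational(1, 2))), 100254), Rational(-1, 72865)) = Mul(Add(100254, Mul(Rational(101639, 854), I, Pow(426, Rational(1, 2)))), Rational(-1, 72865)) = Add(Rational(-100254, 72865), Mul(Rational(-101639, 62226710), I, Pow(426, Rational(1, 2))))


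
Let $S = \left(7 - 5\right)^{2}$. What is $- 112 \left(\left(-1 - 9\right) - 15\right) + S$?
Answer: $2804$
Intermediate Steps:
$S = 4$ ($S = 2^{2} = 4$)
$- 112 \left(\left(-1 - 9\right) - 15\right) + S = - 112 \left(\left(-1 - 9\right) - 15\right) + 4 = - 112 \left(-10 - 15\right) + 4 = \left(-112\right) \left(-25\right) + 4 = 2800 + 4 = 2804$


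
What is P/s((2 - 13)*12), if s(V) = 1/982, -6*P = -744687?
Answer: 121880439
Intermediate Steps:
P = 248229/2 (P = -⅙*(-744687) = 248229/2 ≈ 1.2411e+5)
s(V) = 1/982
P/s((2 - 13)*12) = 248229/(2*(1/982)) = (248229/2)*982 = 121880439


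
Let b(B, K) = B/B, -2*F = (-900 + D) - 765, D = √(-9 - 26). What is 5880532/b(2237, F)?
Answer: 5880532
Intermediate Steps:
D = I*√35 (D = √(-35) = I*√35 ≈ 5.9161*I)
F = 1665/2 - I*√35/2 (F = -((-900 + I*√35) - 765)/2 = -(-1665 + I*√35)/2 = 1665/2 - I*√35/2 ≈ 832.5 - 2.958*I)
b(B, K) = 1
5880532/b(2237, F) = 5880532/1 = 5880532*1 = 5880532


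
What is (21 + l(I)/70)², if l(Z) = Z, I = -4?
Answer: 537289/1225 ≈ 438.60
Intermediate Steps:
(21 + l(I)/70)² = (21 - 4/70)² = (21 - 4*1/70)² = (21 - 2/35)² = (733/35)² = 537289/1225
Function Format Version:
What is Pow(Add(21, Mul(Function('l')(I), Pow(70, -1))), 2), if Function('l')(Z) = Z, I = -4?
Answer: Rational(537289, 1225) ≈ 438.60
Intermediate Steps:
Pow(Add(21, Mul(Function('l')(I), Pow(70, -1))), 2) = Pow(Add(21, Mul(-4, Pow(70, -1))), 2) = Pow(Add(21, Mul(-4, Rational(1, 70))), 2) = Pow(Add(21, Rational(-2, 35)), 2) = Pow(Rational(733, 35), 2) = Rational(537289, 1225)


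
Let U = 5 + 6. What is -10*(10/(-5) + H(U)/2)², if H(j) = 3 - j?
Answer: -360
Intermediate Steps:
U = 11
-10*(10/(-5) + H(U)/2)² = -10*(10/(-5) + (3 - 1*11)/2)² = -10*(10*(-⅕) + (3 - 11)*(½))² = -10*(-2 - 8*½)² = -10*(-2 - 4)² = -10*(-6)² = -10*36 = -360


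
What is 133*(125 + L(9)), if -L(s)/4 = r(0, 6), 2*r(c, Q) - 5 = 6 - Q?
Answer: 15295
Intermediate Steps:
r(c, Q) = 11/2 - Q/2 (r(c, Q) = 5/2 + (6 - Q)/2 = 5/2 + (3 - Q/2) = 11/2 - Q/2)
L(s) = -10 (L(s) = -4*(11/2 - ½*6) = -4*(11/2 - 3) = -4*5/2 = -10)
133*(125 + L(9)) = 133*(125 - 10) = 133*115 = 15295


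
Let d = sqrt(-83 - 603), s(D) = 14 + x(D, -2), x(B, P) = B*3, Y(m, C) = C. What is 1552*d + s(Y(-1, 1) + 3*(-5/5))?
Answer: 8 + 10864*I*sqrt(14) ≈ 8.0 + 40649.0*I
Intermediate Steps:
x(B, P) = 3*B
s(D) = 14 + 3*D
d = 7*I*sqrt(14) (d = sqrt(-686) = 7*I*sqrt(14) ≈ 26.192*I)
1552*d + s(Y(-1, 1) + 3*(-5/5)) = 1552*(7*I*sqrt(14)) + (14 + 3*(1 + 3*(-5/5))) = 10864*I*sqrt(14) + (14 + 3*(1 + 3*(-5*1/5))) = 10864*I*sqrt(14) + (14 + 3*(1 + 3*(-1))) = 10864*I*sqrt(14) + (14 + 3*(1 - 3)) = 10864*I*sqrt(14) + (14 + 3*(-2)) = 10864*I*sqrt(14) + (14 - 6) = 10864*I*sqrt(14) + 8 = 8 + 10864*I*sqrt(14)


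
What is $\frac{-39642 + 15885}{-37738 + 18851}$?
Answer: $\frac{23757}{18887} \approx 1.2578$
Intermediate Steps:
$\frac{-39642 + 15885}{-37738 + 18851} = - \frac{23757}{-18887} = \left(-23757\right) \left(- \frac{1}{18887}\right) = \frac{23757}{18887}$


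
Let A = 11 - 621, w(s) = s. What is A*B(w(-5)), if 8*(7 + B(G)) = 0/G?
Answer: 4270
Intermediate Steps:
A = -610
B(G) = -7 (B(G) = -7 + (0/G)/8 = -7 + (⅛)*0 = -7 + 0 = -7)
A*B(w(-5)) = -610*(-7) = 4270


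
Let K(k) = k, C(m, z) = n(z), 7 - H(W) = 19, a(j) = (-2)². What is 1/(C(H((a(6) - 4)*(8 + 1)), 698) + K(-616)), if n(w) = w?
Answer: 1/82 ≈ 0.012195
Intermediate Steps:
a(j) = 4
H(W) = -12 (H(W) = 7 - 1*19 = 7 - 19 = -12)
C(m, z) = z
1/(C(H((a(6) - 4)*(8 + 1)), 698) + K(-616)) = 1/(698 - 616) = 1/82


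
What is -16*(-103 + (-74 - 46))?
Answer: 3568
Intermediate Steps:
-16*(-103 + (-74 - 46)) = -16*(-103 - 120) = -16*(-223) = 3568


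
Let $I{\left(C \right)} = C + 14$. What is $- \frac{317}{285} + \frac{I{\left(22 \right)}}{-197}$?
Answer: $- \frac{72709}{56145} \approx -1.295$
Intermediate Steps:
$I{\left(C \right)} = 14 + C$
$- \frac{317}{285} + \frac{I{\left(22 \right)}}{-197} = - \frac{317}{285} + \frac{14 + 22}{-197} = \left(-317\right) \frac{1}{285} + 36 \left(- \frac{1}{197}\right) = - \frac{317}{285} - \frac{36}{197} = - \frac{72709}{56145}$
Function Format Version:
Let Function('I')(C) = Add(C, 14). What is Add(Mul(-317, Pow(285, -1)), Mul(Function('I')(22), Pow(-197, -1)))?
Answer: Rational(-72709, 56145) ≈ -1.2950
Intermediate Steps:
Function('I')(C) = Add(14, C)
Add(Mul(-317, Pow(285, -1)), Mul(Function('I')(22), Pow(-197, -1))) = Add(Mul(-317, Pow(285, -1)), Mul(Add(14, 22), Pow(-197, -1))) = Add(Mul(-317, Rational(1, 285)), Mul(36, Rational(-1, 197))) = Add(Rational(-317, 285), Rational(-36, 197)) = Rational(-72709, 56145)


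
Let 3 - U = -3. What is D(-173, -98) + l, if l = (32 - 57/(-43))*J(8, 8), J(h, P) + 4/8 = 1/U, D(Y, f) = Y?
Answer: -23750/129 ≈ -184.11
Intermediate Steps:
U = 6 (U = 3 - 1*(-3) = 3 + 3 = 6)
J(h, P) = -⅓ (J(h, P) = -½ + 1/6 = -½ + ⅙ = -⅓)
l = -1433/129 (l = (32 - 57/(-43))*(-⅓) = (32 - 57*(-1/43))*(-⅓) = (32 + 57/43)*(-⅓) = (1433/43)*(-⅓) = -1433/129 ≈ -11.109)
D(-173, -98) + l = -173 - 1433/129 = -23750/129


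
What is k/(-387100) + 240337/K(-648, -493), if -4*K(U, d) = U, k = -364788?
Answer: 23273387089/15677550 ≈ 1484.5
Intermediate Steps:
K(U, d) = -U/4
k/(-387100) + 240337/K(-648, -493) = -364788/(-387100) + 240337/((-¼*(-648))) = -364788*(-1/387100) + 240337/162 = 91197/96775 + 240337*(1/162) = 91197/96775 + 240337/162 = 23273387089/15677550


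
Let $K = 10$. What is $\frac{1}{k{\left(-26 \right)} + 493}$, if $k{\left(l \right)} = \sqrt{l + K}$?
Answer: $\frac{493}{243065} - \frac{4 i}{243065} \approx 0.0020283 - 1.6456 \cdot 10^{-5} i$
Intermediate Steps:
$k{\left(l \right)} = \sqrt{10 + l}$ ($k{\left(l \right)} = \sqrt{l + 10} = \sqrt{10 + l}$)
$\frac{1}{k{\left(-26 \right)} + 493} = \frac{1}{\sqrt{10 - 26} + 493} = \frac{1}{\sqrt{-16} + 493} = \frac{1}{4 i + 493} = \frac{1}{493 + 4 i} = \frac{493 - 4 i}{243065}$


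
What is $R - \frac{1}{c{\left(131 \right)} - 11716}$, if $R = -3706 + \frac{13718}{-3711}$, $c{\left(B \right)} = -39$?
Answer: $- \frac{161827366709}{43622805} \approx -3709.7$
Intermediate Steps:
$R = - \frac{13766684}{3711}$ ($R = -3706 + 13718 \left(- \frac{1}{3711}\right) = -3706 - \frac{13718}{3711} = - \frac{13766684}{3711} \approx -3709.7$)
$R - \frac{1}{c{\left(131 \right)} - 11716} = - \frac{13766684}{3711} - \frac{1}{-39 - 11716} = - \frac{13766684}{3711} - \frac{1}{-11755} = - \frac{13766684}{3711} - - \frac{1}{11755} = - \frac{13766684}{3711} + \frac{1}{11755} = - \frac{161827366709}{43622805}$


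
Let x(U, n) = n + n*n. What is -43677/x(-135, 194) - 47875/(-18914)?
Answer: 82083706/59626385 ≈ 1.3766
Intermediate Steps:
x(U, n) = n + n**2
-43677/x(-135, 194) - 47875/(-18914) = -43677*1/(194*(1 + 194)) - 47875/(-18914) = -43677/(194*195) - 47875*(-1/18914) = -43677/37830 + 47875/18914 = -43677*1/37830 + 47875/18914 = -14559/12610 + 47875/18914 = 82083706/59626385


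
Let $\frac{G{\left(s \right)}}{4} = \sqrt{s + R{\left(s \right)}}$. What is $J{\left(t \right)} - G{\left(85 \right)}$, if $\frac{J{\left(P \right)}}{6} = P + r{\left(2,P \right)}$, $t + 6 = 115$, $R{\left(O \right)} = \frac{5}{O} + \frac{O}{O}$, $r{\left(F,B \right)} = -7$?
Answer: $612 - \frac{4 \sqrt{24871}}{17} \approx 574.89$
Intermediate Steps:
$R{\left(O \right)} = 1 + \frac{5}{O}$ ($R{\left(O \right)} = \frac{5}{O} + 1 = 1 + \frac{5}{O}$)
$t = 109$ ($t = -6 + 115 = 109$)
$J{\left(P \right)} = -42 + 6 P$ ($J{\left(P \right)} = 6 \left(P - 7\right) = 6 \left(-7 + P\right) = -42 + 6 P$)
$G{\left(s \right)} = 4 \sqrt{s + \frac{5 + s}{s}}$
$J{\left(t \right)} - G{\left(85 \right)} = \left(-42 + 6 \cdot 109\right) - 4 \sqrt{1 + 85 + \frac{5}{85}} = \left(-42 + 654\right) - 4 \sqrt{1 + 85 + 5 \cdot \frac{1}{85}} = 612 - 4 \sqrt{1 + 85 + \frac{1}{17}} = 612 - 4 \sqrt{\frac{1463}{17}} = 612 - 4 \frac{\sqrt{24871}}{17} = 612 - \frac{4 \sqrt{24871}}{17}$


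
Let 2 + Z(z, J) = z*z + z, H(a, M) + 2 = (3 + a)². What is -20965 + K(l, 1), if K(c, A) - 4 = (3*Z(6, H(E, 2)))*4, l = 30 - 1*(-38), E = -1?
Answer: -20481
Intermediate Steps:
H(a, M) = -2 + (3 + a)²
Z(z, J) = -2 + z + z² (Z(z, J) = -2 + (z*z + z) = -2 + (z² + z) = -2 + (z + z²) = -2 + z + z²)
l = 68 (l = 30 + 38 = 68)
K(c, A) = 484 (K(c, A) = 4 + (3*(-2 + 6 + 6²))*4 = 4 + (3*(-2 + 6 + 36))*4 = 4 + (3*40)*4 = 4 + 120*4 = 4 + 480 = 484)
-20965 + K(l, 1) = -20965 + 484 = -20481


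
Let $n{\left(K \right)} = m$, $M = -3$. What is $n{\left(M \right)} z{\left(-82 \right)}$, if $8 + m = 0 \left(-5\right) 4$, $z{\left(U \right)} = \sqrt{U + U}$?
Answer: $- 16 i \sqrt{41} \approx - 102.45 i$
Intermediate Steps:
$z{\left(U \right)} = \sqrt{2} \sqrt{U}$ ($z{\left(U \right)} = \sqrt{2 U} = \sqrt{2} \sqrt{U}$)
$m = -8$ ($m = -8 + 0 \left(-5\right) 4 = -8 + 0 \cdot 4 = -8 + 0 = -8$)
$n{\left(K \right)} = -8$
$n{\left(M \right)} z{\left(-82 \right)} = - 8 \sqrt{2} \sqrt{-82} = - 8 \sqrt{2} i \sqrt{82} = - 8 \cdot 2 i \sqrt{41} = - 16 i \sqrt{41}$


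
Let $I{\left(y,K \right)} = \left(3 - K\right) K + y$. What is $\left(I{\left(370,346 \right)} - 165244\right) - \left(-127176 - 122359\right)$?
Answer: $-34017$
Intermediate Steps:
$I{\left(y,K \right)} = y + K \left(3 - K\right)$ ($I{\left(y,K \right)} = K \left(3 - K\right) + y = y + K \left(3 - K\right)$)
$\left(I{\left(370,346 \right)} - 165244\right) - \left(-127176 - 122359\right) = \left(\left(370 - 346^{2} + 3 \cdot 346\right) - 165244\right) - \left(-127176 - 122359\right) = \left(\left(370 - 119716 + 1038\right) - 165244\right) - \left(-127176 - 122359\right) = \left(\left(370 - 119716 + 1038\right) - 165244\right) - -249535 = \left(-118308 - 165244\right) + 249535 = -283552 + 249535 = -34017$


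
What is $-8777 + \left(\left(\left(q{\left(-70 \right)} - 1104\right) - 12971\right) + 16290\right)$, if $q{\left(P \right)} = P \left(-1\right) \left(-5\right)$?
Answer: $-6912$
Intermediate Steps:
$q{\left(P \right)} = 5 P$ ($q{\left(P \right)} = - P \left(-5\right) = 5 P$)
$-8777 + \left(\left(\left(q{\left(-70 \right)} - 1104\right) - 12971\right) + 16290\right) = -8777 + \left(\left(\left(5 \left(-70\right) - 1104\right) - 12971\right) + 16290\right) = -8777 + \left(\left(\left(-350 - 1104\right) - 12971\right) + 16290\right) = -8777 + \left(\left(-1454 - 12971\right) + 16290\right) = -8777 + \left(-14425 + 16290\right) = -8777 + 1865 = -6912$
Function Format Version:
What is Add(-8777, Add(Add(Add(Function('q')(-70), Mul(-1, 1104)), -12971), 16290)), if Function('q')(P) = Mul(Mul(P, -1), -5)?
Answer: -6912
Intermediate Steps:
Function('q')(P) = Mul(5, P) (Function('q')(P) = Mul(Mul(-1, P), -5) = Mul(5, P))
Add(-8777, Add(Add(Add(Function('q')(-70), Mul(-1, 1104)), -12971), 16290)) = Add(-8777, Add(Add(Add(Mul(5, -70), Mul(-1, 1104)), -12971), 16290)) = Add(-8777, Add(Add(Add(-350, -1104), -12971), 16290)) = Add(-8777, Add(Add(-1454, -12971), 16290)) = Add(-8777, Add(-14425, 16290)) = Add(-8777, 1865) = -6912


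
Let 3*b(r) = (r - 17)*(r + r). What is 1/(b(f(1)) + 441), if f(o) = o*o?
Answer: 3/1291 ≈ 0.0023238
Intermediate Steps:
f(o) = o**2
b(r) = 2*r*(-17 + r)/3 (b(r) = ((r - 17)*(r + r))/3 = ((-17 + r)*(2*r))/3 = (2*r*(-17 + r))/3 = 2*r*(-17 + r)/3)
1/(b(f(1)) + 441) = 1/((2/3)*1**2*(-17 + 1**2) + 441) = 1/((2/3)*1*(-17 + 1) + 441) = 1/((2/3)*1*(-16) + 441) = 1/(-32/3 + 441) = 1/(1291/3) = 3/1291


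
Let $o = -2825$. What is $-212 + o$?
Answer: $-3037$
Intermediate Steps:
$-212 + o = -212 - 2825 = -3037$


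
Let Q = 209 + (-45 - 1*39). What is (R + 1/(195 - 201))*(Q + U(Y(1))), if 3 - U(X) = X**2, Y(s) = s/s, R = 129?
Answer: 98171/6 ≈ 16362.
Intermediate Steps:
Y(s) = 1
U(X) = 3 - X**2
Q = 125 (Q = 209 + (-45 - 39) = 209 - 84 = 125)
(R + 1/(195 - 201))*(Q + U(Y(1))) = (129 + 1/(195 - 201))*(125 + (3 - 1*1**2)) = (129 + 1/(-6))*(125 + (3 - 1*1)) = (129 - 1/6)*(125 + (3 - 1)) = 773*(125 + 2)/6 = (773/6)*127 = 98171/6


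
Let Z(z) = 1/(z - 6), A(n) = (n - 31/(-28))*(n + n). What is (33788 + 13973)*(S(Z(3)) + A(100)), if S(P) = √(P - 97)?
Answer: 965795650 + 95522*I*√219/3 ≈ 9.658e+8 + 4.712e+5*I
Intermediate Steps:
A(n) = 2*n*(31/28 + n) (A(n) = (n - 31*(-1/28))*(2*n) = (n + 31/28)*(2*n) = (31/28 + n)*(2*n) = 2*n*(31/28 + n))
Z(z) = 1/(-6 + z)
S(P) = √(-97 + P)
(33788 + 13973)*(S(Z(3)) + A(100)) = (33788 + 13973)*(√(-97 + 1/(-6 + 3)) + (1/14)*100*(31 + 28*100)) = 47761*(√(-97 + 1/(-3)) + (1/14)*100*(31 + 2800)) = 47761*(√(-97 - ⅓) + (1/14)*100*2831) = 47761*(√(-292/3) + 141550/7) = 47761*(2*I*√219/3 + 141550/7) = 47761*(141550/7 + 2*I*√219/3) = 965795650 + 95522*I*√219/3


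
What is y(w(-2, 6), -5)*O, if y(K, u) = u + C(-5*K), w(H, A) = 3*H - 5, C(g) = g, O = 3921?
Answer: 196050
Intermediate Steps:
w(H, A) = -5 + 3*H
y(K, u) = u - 5*K
y(w(-2, 6), -5)*O = (-5 - 5*(-5 + 3*(-2)))*3921 = (-5 - 5*(-5 - 6))*3921 = (-5 - 5*(-11))*3921 = (-5 + 55)*3921 = 50*3921 = 196050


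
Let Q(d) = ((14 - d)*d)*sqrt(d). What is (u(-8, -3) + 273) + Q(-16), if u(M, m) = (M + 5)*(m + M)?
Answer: 306 - 1920*I ≈ 306.0 - 1920.0*I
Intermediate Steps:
u(M, m) = (5 + M)*(M + m)
Q(d) = d**(3/2)*(14 - d) (Q(d) = (d*(14 - d))*sqrt(d) = d**(3/2)*(14 - d))
(u(-8, -3) + 273) + Q(-16) = (((-8)**2 + 5*(-8) + 5*(-3) - 8*(-3)) + 273) + (-16)**(3/2)*(14 - 1*(-16)) = ((64 - 40 - 15 + 24) + 273) + (-64*I)*(14 + 16) = (33 + 273) - 64*I*30 = 306 - 1920*I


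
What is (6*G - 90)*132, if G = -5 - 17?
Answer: -29304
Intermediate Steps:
G = -22
(6*G - 90)*132 = (6*(-22) - 90)*132 = (-132 - 90)*132 = -222*132 = -29304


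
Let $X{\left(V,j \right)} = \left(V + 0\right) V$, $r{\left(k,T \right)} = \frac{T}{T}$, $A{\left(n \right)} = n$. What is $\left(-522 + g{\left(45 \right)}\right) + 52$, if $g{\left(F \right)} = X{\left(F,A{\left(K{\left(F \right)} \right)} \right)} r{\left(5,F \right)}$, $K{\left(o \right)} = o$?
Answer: $1555$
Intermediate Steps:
$r{\left(k,T \right)} = 1$
$X{\left(V,j \right)} = V^{2}$ ($X{\left(V,j \right)} = V V = V^{2}$)
$g{\left(F \right)} = F^{2}$ ($g{\left(F \right)} = F^{2} \cdot 1 = F^{2}$)
$\left(-522 + g{\left(45 \right)}\right) + 52 = \left(-522 + 45^{2}\right) + 52 = \left(-522 + 2025\right) + 52 = 1503 + 52 = 1555$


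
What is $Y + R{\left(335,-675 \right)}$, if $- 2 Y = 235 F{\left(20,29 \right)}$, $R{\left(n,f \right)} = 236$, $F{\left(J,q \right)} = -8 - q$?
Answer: $\frac{9167}{2} \approx 4583.5$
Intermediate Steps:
$Y = \frac{8695}{2}$ ($Y = - \frac{235 \left(-8 - 29\right)}{2} = - \frac{235 \left(-37\right)}{2} = \left(- \frac{1}{2}\right) \left(-8695\right) = \frac{8695}{2} \approx 4347.5$)
$Y + R{\left(335,-675 \right)} = \frac{8695}{2} + 236 = \frac{9167}{2}$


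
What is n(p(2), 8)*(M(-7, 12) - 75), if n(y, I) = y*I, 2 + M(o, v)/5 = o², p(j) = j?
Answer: 2560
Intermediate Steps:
M(o, v) = -10 + 5*o²
n(y, I) = I*y
n(p(2), 8)*(M(-7, 12) - 75) = (8*2)*((-10 + 5*(-7)²) - 75) = 16*((-10 + 5*49) - 75) = 16*((-10 + 245) - 75) = 16*(235 - 75) = 16*160 = 2560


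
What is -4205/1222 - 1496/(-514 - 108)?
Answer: -393699/380042 ≈ -1.0359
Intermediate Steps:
-4205/1222 - 1496/(-514 - 108) = -4205*1/1222 - 1496/(-622) = -4205/1222 - 1496*(-1/622) = -4205/1222 + 748/311 = -393699/380042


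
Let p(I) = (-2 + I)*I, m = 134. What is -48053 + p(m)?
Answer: -30365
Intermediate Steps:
p(I) = I*(-2 + I)
-48053 + p(m) = -48053 + 134*(-2 + 134) = -48053 + 134*132 = -48053 + 17688 = -30365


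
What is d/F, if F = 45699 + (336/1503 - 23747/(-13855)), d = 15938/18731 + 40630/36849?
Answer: 779942154252805/18246299101669334924 ≈ 4.2745e-5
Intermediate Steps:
d = 1348339892/690218619 (d = 15938*(1/18731) + 40630*(1/36849) = 15938/18731 + 40630/36849 = 1348339892/690218619 ≈ 1.9535)
F = 317226431152/6941355 (F = 45699 + (336*(1/1503) - 23747*(-1/13855)) = 45699 + (112/501 + 23747/13855) = 45699 + 13449007/6941355 = 317226431152/6941355 ≈ 45701.)
d/F = 1348339892/(690218619*(317226431152/6941355)) = (1348339892/690218619)*(6941355/317226431152) = 779942154252805/18246299101669334924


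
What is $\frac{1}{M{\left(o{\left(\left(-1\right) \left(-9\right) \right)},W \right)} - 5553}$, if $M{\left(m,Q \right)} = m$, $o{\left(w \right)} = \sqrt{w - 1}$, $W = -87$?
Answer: $- \frac{5553}{30835801} - \frac{2 \sqrt{2}}{30835801} \approx -0.00018017$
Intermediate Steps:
$o{\left(w \right)} = \sqrt{-1 + w}$
$\frac{1}{M{\left(o{\left(\left(-1\right) \left(-9\right) \right)},W \right)} - 5553} = \frac{1}{\sqrt{-1 - -9} - 5553} = \frac{1}{\sqrt{-1 + 9} - 5553} = \frac{1}{\sqrt{8} - 5553} = \frac{1}{2 \sqrt{2} - 5553} = \frac{1}{-5553 + 2 \sqrt{2}}$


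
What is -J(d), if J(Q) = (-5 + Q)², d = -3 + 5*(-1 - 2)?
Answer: -529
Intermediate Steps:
d = -18 (d = -3 + 5*(-3) = -3 - 15 = -18)
-J(d) = -(-5 - 18)² = -1*(-23)² = -1*529 = -529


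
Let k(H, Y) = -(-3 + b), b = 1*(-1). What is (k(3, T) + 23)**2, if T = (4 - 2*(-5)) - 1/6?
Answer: 729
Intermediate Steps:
T = 83/6 (T = (4 + 10) - 1*1/6 = 14 - 1/6 = 83/6 ≈ 13.833)
b = -1
k(H, Y) = 4 (k(H, Y) = -(-3 - 1) = -1*(-4) = 4)
(k(3, T) + 23)**2 = (4 + 23)**2 = 27**2 = 729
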